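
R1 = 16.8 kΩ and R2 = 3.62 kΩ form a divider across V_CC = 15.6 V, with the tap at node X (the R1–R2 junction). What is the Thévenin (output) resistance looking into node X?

Looking into X with the source shorted: R_th = R1·R2/(R1+R2) = 16.80 × 3.62/20.42 = 2.978 kΩ.

R_th ≈ 2.98 kΩ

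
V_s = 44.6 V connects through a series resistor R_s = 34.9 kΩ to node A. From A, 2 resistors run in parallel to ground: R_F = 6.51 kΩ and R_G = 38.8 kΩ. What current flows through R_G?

Parallel bank: R_p = 1/(1/6.51 + 1/38.8) = 5.575 kΩ.
V_A by voltage divider: V_A = 44.6 × 5.575/(34.9 + 5.575) = 6.143 V.
I(R_G) = V_A / R_G = 6.143/38.8 = 0.1583 mA.

I ≈ 0.158 mA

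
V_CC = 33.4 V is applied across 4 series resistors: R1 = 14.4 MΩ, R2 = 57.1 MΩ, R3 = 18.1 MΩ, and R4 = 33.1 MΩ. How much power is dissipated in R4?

ΣR = 122.7 MΩ → I = 33.4/122.7 = 0.2722 µA.
V(R4) = I·R = 9.010 V; P = V·I = 9.010 × 0.2722 = 2.453 µW.

P ≈ 2.45 µW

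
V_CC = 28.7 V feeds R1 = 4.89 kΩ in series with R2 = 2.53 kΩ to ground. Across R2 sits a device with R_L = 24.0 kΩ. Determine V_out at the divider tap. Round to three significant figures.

V_out ≈ 9.15 V

The load sits in parallel with R2, giving an effective lower resistance R2' = R2·R_L/(R2+R_L) = 2.289 kΩ.
Then V_out = V_CC · R2'/(R1 + R2') = 28.7 × 2.289/7.179 = 9.150 V.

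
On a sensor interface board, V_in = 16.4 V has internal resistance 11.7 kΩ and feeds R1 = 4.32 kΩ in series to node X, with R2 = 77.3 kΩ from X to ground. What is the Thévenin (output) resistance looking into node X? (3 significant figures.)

R1' = 11.7 + 4.32 = 16.02 kΩ (source resistance + R1).
With V_in suppressed (replaced by a short), R_th = R1' ‖ R2 = (16.02 × 77.3)/(16.02 + 77.3) = 13.27 kΩ.

R_th ≈ 13.3 kΩ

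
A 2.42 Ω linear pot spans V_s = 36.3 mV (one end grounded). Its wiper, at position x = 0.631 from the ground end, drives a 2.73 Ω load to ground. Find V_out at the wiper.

Lower segment x·R_p = 1.527 Ω; upper segment (1−x)·R_p = 0.8930 Ω.
Lower segment in parallel with the load: 1.527 ‖ 2.73 = 0.9793 Ω.
Loaded-divider output: V_out = 36.3 × 0.5230 = 18.99 mV.
(Unloaded: V_out = x·V_s = 22.9 mV.)

V_out ≈ 19.0 mV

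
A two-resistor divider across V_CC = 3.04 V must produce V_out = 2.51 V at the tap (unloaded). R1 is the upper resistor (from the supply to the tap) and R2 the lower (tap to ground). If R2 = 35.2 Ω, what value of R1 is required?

The divider ratio is R2/(R1+R2) = 2.51/3.04 = 0.8257.
Rearranging, R1 = R2·(1−k)/k = 35.2 × 0.2112 = 7.433 Ω.

R1 ≈ 7.43 Ω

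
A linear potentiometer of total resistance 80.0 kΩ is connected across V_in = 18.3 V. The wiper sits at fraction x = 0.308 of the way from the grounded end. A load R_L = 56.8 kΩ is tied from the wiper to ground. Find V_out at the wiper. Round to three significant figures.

V_out ≈ 4.34 V

Lower segment x·R_p = 24.64 kΩ; upper segment (1−x)·R_p = 55.36 kΩ.
(x·R_p) ‖ R_L = 17.19 kΩ.
V_out = 18.3 × 17.19/(55.36 + 17.19) = 4.335 V.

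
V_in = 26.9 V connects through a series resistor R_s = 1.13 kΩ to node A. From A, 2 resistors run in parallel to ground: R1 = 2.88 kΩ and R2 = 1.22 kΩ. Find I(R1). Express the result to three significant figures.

Equivalent of the parallel group: R_p = 0.8570 kΩ.
V_A by voltage divider: V_A = 26.9 × 0.8570/(1.13 + 0.8570) = 11.60 V.
Branch current I = V_A/R1 = 11.60/2.88 = 4.028 mA.

I ≈ 4.03 mA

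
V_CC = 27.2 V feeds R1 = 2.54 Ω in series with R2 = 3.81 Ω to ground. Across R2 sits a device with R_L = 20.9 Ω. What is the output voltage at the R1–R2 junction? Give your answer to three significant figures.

V_out ≈ 15.2 V

The load sits in parallel with R2, giving an effective lower resistance R2' = R2·R_L/(R2+R_L) = 3.223 Ω.
Then V_out = V_CC · R2'/(R1 + R2') = 27.2 × 3.223/5.763 = 15.21 V.
(Unloaded it would be 16.3 V; the load pulls it down.)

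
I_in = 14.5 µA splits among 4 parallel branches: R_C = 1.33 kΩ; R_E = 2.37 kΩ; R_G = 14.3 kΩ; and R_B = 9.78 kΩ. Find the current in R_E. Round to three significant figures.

Conductances: ΣG = 1/1.33 + 1/2.37 + 1/14.3 + 1/9.78 = 1.346 (1/kΩ).
By the current-divider rule, I = I_in · G_k/ΣG = 14.5 × 0.3135 = 4.545 µA.

I ≈ 4.55 µA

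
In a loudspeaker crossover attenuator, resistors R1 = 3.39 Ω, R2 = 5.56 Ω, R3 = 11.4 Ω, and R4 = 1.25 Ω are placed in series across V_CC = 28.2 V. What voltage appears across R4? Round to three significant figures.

Total series resistance ΣR = 3.39 + 5.56 + 11.4 + 1.25 = 21.60 Ω.
By the voltage-divider rule, V = 28.2 × 1.250/21.60 = 1.632 V.

V ≈ 1.63 V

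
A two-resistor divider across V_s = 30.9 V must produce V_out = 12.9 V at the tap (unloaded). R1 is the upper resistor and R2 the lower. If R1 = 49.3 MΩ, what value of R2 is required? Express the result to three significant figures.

R2 ≈ 35.3 MΩ

V_out/V_s = R2/(R1+R2) = 0.4175.
R2 = R1 · 0.4175/(1 − 0.4175) = 35.33 MΩ.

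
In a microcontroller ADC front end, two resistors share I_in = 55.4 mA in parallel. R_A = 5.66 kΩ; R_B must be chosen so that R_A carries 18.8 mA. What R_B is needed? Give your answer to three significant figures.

R_B ≈ 2.91 kΩ

The fraction through R_A equals R_B/(R_A+R_B).
18.8/55.4 = R_B/(R_A + R_B) → R_B = R_A · (0.3394)/(1 − 0.3394) = 5.66 × 0.5137 = 2.907 kΩ.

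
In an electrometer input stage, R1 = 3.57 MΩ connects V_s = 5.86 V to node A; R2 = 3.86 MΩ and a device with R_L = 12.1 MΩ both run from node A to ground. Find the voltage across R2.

The load sits in parallel with R2, giving an effective lower resistance R2' = R2·R_L/(R2+R_L) = 2.926 MΩ.
Voltage divider with the loaded lower leg: V_out = 5.86 × 2.926/(3.57 + 2.926) = 5.86 × 0.4505 = 2.640 V.

V_out ≈ 2.64 V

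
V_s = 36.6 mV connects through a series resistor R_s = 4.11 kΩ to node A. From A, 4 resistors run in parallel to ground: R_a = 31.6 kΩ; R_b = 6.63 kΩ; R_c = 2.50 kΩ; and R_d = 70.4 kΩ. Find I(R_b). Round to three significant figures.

I ≈ 1.60 µA

Combine the parallel branches: R_p = (1/31.6 + 1/6.63 + 1/2.50 + 1/70.4)⁻¹ = 1.676 kΩ.
Node voltage V_A = V_s · R_p/(R_s + R_p) = 36.6 × 0.2897 = 10.60 mV.
Branch current I = V_A/R_b = 10.60/6.63 = 1.599 µA.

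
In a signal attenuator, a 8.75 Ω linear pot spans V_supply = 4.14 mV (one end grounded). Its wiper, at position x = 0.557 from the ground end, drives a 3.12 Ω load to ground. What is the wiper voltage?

Split the track: R_lower = x·R_p = 4.874 Ω, R_upper = (1−x)·R_p = 3.876 Ω.
Lower segment in parallel with the load: 4.874 ‖ 3.12 = 1.902 Ω.
V_out = 4.14 × 1.902/(3.876 + 1.902) = 1.363 mV.
(Unloaded: V_out = x·V_supply = 2.31 mV.)

V_out ≈ 1.36 mV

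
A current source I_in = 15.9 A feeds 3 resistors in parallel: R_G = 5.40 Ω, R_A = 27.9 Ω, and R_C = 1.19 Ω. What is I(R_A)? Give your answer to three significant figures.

I ≈ 0.537 A

ΣG = 1/5.40 + 1/27.9 + 1/1.19 = 1.061.
Current divider: I(R_A) = I_in · G_k/ΣG = 15.9 × (0.03584/1.061) = 15.9 × 0.03377 = 0.5369 A.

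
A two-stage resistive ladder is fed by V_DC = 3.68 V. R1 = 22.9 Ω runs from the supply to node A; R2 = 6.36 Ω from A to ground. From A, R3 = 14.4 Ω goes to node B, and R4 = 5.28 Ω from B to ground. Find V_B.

V_B ≈ 0.171 V

Looking into the second stage from A: R3 + R4 = 19.68 Ω appears in parallel with R2.
R2 ‖ (R3+R4) = 4.807 Ω.
V_A = 3.68 × 4.807/(22.9 + 4.807) = 0.6384 V.
Then the unloaded second divider: V_B = V_A × R4/(R3+R4) = 0.6384 × 0.2683 = 0.1713 V.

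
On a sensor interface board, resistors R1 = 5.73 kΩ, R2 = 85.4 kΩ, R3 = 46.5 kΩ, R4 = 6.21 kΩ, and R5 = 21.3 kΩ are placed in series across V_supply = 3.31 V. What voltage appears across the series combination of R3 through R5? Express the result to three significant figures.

V ≈ 1.48 V

Total series resistance ΣR = 5.73 + 85.4 + 46.5 + 6.21 + 21.3 = 165.1 kΩ.
R_{R3..R5} = 46.5 + 6.21 + 21.3 = 74.01 kΩ.
By the voltage-divider rule, V = 3.31 × 74.01/165.1 = 1.483 V.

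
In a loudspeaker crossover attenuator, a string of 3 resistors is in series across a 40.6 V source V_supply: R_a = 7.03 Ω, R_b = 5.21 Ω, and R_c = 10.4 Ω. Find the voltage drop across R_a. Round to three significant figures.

ΣR = 7.03 + 5.21 + 10.4 = 22.64 Ω.
V = V_supply · R/ΣR = 40.6 × 0.3105 = 12.61 V.

V ≈ 12.6 V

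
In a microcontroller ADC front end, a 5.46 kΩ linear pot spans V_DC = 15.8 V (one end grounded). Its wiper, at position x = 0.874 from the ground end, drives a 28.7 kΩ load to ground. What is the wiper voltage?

Lower segment x·R_p = 4.772 kΩ; upper segment (1−x)·R_p = 0.6880 kΩ.
(x·R_p) ‖ R_L = 4.092 kΩ.
V_out = 15.8 × 4.092/(0.6880 + 4.092) = 13.53 V.
(Unloaded: V_out = x·V_DC = 13.8 V.)

V_out ≈ 13.5 V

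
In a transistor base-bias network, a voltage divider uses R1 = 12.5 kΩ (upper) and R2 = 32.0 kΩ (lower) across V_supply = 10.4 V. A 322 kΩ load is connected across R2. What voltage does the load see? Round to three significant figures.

V_out ≈ 7.28 V

R2 ‖ R_L = (32.0 × 322)/(32.0 + 322) = 29.11 kΩ.
Now apply the divider: V_out = 10.4 × 0.6996 = 7.276 V.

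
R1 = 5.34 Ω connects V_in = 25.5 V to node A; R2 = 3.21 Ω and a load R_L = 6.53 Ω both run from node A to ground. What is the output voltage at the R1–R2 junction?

V_out ≈ 7.32 V

The load sits in parallel with R2, giving an effective lower resistance R2' = R2·R_L/(R2+R_L) = 2.152 Ω.
Then V_out = V_in · R2'/(R1 + R2') = 25.5 × 2.152/7.492 = 7.325 V.
(Unloaded it would be 9.57 V; the load pulls it down.)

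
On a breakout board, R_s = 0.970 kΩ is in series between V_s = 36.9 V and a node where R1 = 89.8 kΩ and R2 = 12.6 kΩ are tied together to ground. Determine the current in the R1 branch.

I ≈ 0.378 mA

Combine the parallel branches: R_p = (1/89.8 + 1/12.6)⁻¹ = 11.05 kΩ.
V_A by voltage divider: V_A = 36.9 × 11.05/(0.970 + 11.05) = 33.92 V.
I(R1) = V_A / R1 = 33.92/89.8 = 0.3778 mA.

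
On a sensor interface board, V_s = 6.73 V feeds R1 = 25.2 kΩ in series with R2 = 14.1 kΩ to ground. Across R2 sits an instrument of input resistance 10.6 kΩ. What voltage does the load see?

R2 ‖ R_L = (14.1 × 10.6)/(14.1 + 10.6) = 6.051 kΩ.
Then V_out = V_s · R2'/(R1 + R2') = 6.73 × 6.051/31.25 = 1.303 V.

V_out ≈ 1.30 V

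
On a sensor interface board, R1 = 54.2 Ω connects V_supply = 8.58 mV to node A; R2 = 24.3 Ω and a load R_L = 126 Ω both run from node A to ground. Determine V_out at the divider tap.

R2 ‖ R_L = (24.3 × 126)/(24.3 + 126) = 20.37 Ω.
Then V_out = V_supply · R2'/(R1 + R2') = 8.58 × 20.37/74.57 = 2.344 mV.
(Unloaded it would be 2.66 mV; the load pulls it down.)

V_out ≈ 2.34 mV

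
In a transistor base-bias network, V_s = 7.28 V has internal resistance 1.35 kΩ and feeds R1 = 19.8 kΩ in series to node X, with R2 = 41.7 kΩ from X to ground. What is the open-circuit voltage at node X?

V_th ≈ 4.83 V

R1' = 1.35 + 19.8 = 21.15 kΩ (source resistance + R1).
V_th is the unloaded tap voltage: V_s · R2/(R1'+R2) = 7.28 × 0.6635 = 4.830 V.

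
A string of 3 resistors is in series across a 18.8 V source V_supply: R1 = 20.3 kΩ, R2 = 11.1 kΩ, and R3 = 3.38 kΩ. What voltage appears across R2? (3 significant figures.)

Series total: ΣR = 20.3 + 11.1 + 3.38 = 34.78 kΩ.
V = V_supply · R/ΣR = 18.8 × 0.3191 = 6.000 V.

V ≈ 6.00 V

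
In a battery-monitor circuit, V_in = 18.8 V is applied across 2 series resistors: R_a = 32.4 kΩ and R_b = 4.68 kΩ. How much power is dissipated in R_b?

The common current is I = 18.8/37.08 = 0.5070 mA.
P(R_b) = I²·R_b = (0.5070)² × 4.68 = 1.203 mW.

P ≈ 1.20 mW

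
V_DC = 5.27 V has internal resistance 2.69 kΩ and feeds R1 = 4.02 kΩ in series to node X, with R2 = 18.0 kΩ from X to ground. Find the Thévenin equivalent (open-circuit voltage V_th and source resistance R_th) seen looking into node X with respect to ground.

V_th ≈ 3.84 V, R_th ≈ 4.89 kΩ

R1' = 2.69 + 4.02 = 6.710 kΩ (source resistance + R1).
V_th is the unloaded tap voltage: V_DC · R2/(R1'+R2) = 5.27 × 0.7285 = 3.839 V.
Zeroing V_DC shorts the top of R1' to ground, so R_th = R1' ‖ R2 = 4.888 kΩ.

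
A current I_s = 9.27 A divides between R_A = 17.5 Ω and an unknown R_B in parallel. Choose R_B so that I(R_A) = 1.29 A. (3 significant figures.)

Two-branch current divider: I_A = I_s · R_B/(R_A + R_B).
1.29/9.27 = R_B/(R_A + R_B) → R_B = R_A · (0.1392)/(1 − 0.1392) = 17.5 × 0.1617 = 2.829 Ω.

R_B ≈ 2.83 Ω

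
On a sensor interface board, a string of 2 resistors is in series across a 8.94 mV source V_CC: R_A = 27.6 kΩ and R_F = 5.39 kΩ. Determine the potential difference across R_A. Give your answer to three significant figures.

V ≈ 7.48 mV

Series total: ΣR = 27.6 + 5.39 = 32.99 kΩ.
V = V_CC · R/ΣR = 8.94 × 0.8366 = 7.479 mV.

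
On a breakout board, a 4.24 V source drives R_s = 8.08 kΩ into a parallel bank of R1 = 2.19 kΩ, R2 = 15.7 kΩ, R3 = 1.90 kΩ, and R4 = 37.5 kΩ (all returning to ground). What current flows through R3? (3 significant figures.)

I ≈ 0.231 mA

Parallel bank: R_p = 1/(1/2.19 + 1/15.7 + 1/1.90 + 1/37.5) = 0.9317 kΩ.
V_A by voltage divider: V_A = 4.24 × 0.9317/(8.08 + 0.9317) = 0.4384 V.
I(R3) = V_A / R3 = 0.4384/1.90 = 0.2307 mA.
(Equivalently: I_total = 0.4705 mA, then current-divider fraction G_k/ΣG = 0.4904.)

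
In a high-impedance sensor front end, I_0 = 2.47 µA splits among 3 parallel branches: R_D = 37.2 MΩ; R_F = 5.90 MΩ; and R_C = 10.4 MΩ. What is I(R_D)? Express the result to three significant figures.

ΣG = 1/37.2 + 1/5.90 + 1/10.4 = 0.2925.
Current divider: I(R_D) = I_0 · G_k/ΣG = 2.47 × (0.02688/0.2925) = 2.47 × 0.09189 = 0.2270 µA.

I ≈ 0.227 µA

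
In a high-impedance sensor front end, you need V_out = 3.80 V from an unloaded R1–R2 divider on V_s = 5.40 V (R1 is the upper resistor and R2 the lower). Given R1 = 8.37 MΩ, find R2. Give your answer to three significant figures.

The divider ratio is R2/(R1+R2) = 3.80/5.40 = 0.7037.
So R2 = R1 · V_out/(V_s − V_out) = 8.37 × 3.80/(5.40 − 3.80) = 8.37 × 2.375 = 19.88 MΩ.

R2 ≈ 19.9 MΩ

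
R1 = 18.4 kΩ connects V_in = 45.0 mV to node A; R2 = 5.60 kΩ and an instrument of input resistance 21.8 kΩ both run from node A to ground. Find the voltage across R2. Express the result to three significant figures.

First combine the lower leg with the load: R2 ‖ R_L = 4.455 kΩ.
Voltage divider with the loaded lower leg: V_out = 45.0 × 4.455/(18.4 + 4.455) = 45.0 × 0.1949 = 8.772 mV.

V_out ≈ 8.77 mV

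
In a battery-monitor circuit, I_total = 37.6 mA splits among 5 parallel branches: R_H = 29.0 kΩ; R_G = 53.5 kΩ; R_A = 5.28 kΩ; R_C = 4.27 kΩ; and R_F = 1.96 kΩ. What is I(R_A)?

I ≈ 7.22 mA

ΣG = 1/29.0 + 1/53.5 + 1/5.28 + 1/4.27 + 1/1.96 = 0.9870.
Current divider: I(R_A) = I_total · G_k/ΣG = 37.6 × (0.1894/0.9870) = 37.6 × 0.1919 = 7.215 mA.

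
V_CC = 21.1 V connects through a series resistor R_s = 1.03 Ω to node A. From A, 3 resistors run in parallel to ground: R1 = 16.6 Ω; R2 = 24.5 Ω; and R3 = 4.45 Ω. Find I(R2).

Equivalent of the parallel group: R_p = 3.070 Ω.
V_A = 21.1 × 3.070/4.100 = 15.80 V.
Branch current I = V_A/R2 = 15.80/24.5 = 0.6448 A.

I ≈ 0.645 A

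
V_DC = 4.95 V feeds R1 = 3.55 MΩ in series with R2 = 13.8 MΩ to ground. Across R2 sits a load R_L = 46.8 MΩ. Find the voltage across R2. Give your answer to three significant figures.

R2 ‖ R_L = (13.8 × 46.8)/(13.8 + 46.8) = 10.66 MΩ.
Now apply the divider: V_out = 4.95 × 0.7501 = 3.713 V.
(Unloaded it would be 3.94 V; the load pulls it down.)

V_out ≈ 3.71 V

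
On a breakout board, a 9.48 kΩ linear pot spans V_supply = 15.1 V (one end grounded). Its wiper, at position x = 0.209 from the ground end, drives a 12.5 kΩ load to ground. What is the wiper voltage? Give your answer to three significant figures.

Lower segment x·R_p = 1.981 kΩ; upper segment (1−x)·R_p = 7.499 kΩ.
(x·R_p) ‖ R_L = 1.710 kΩ.
Loaded-divider output: V_out = 15.1 × 0.1857 = 2.804 V.
(Unloaded: V_out = x·V_supply = 3.16 V.)

V_out ≈ 2.80 V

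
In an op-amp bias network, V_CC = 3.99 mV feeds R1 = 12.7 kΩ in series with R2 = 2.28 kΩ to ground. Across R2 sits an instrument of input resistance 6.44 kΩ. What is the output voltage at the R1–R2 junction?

V_out ≈ 0.467 mV

R2 ‖ R_L = (2.28 × 6.44)/(2.28 + 6.44) = 1.684 kΩ.
Then V_out = V_CC · R2'/(R1 + R2') = 3.99 × 1.684/14.38 = 0.4671 mV.
(Unloaded it would be 0.607 mV; the load pulls it down.)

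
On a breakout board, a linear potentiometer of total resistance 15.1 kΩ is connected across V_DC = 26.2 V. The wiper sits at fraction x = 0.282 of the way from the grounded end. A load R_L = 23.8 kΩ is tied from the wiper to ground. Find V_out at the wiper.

Split the track: R_lower = x·R_p = 4.258 kΩ, R_upper = (1−x)·R_p = 10.84 kΩ.
(x·R_p) ‖ R_L = 3.612 kΩ.
V_out = 26.2 × 3.612/(10.84 + 3.612) = 6.547 V.

V_out ≈ 6.55 V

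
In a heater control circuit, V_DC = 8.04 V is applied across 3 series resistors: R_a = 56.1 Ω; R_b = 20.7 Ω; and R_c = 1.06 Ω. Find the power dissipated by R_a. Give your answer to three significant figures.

P ≈ 0.598 W

ΣR = 77.86 Ω → I = 8.04/77.86 = 0.1033 A.
V(R_a) = I·R = 5.793 V; P = V·I = 5.793 × 0.1033 = 0.5982 W.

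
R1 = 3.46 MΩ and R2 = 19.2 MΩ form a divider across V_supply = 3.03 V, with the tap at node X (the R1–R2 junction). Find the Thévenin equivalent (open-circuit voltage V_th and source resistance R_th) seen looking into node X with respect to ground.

V_th ≈ 2.57 V, R_th ≈ 2.93 MΩ

With X open, the divider is unloaded: V_th = 3.03 × 19.2/22.66 = 2.567 V.
With V_supply suppressed (replaced by a short), R_th = R1 ‖ R2 = (3.460 × 19.2)/(3.460 + 19.2) = 2.932 MΩ.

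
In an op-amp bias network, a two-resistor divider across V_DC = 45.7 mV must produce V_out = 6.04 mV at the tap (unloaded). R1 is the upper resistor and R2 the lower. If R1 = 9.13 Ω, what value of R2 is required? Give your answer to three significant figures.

R2 ≈ 1.39 Ω

Required fraction k = V_out/V_DC = 0.1322.
Rearranging, R2 = R1·k/(1−k) = 9.13 × 0.1523 = 1.390 Ω.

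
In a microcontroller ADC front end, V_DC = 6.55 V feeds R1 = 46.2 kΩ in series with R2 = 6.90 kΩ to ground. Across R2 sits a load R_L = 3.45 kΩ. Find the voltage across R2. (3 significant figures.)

V_out ≈ 0.311 V

First combine the lower leg with the load: R2 ‖ R_L = 2.300 kΩ.
Then V_out = V_DC · R2'/(R1 + R2') = 6.55 × 2.300/48.50 = 0.3106 V.
(Unloaded it would be 0.851 V; the load pulls it down.)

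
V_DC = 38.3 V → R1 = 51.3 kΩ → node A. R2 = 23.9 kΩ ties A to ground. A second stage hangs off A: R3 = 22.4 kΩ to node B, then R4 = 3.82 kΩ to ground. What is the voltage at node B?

V_B ≈ 1.09 V

The second stage (R3 + R4 = 26.22 kΩ) loads node A in parallel with R2.
R2 ‖ (R3+R4) = 12.50 kΩ.
First divider: V_A = V_DC · 12.50/(51.3 + 12.50) = 7.505 V.
Then the unloaded second divider: V_B = V_A × R4/(R3+R4) = 7.505 × 0.1457 = 1.093 V.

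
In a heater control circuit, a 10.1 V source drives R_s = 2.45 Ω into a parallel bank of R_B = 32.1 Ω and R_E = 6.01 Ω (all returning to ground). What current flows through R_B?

I ≈ 0.212 A

Parallel bank: R_p = 1/(1/32.1 + 1/6.01) = 5.062 Ω.
Node voltage V_A = V_in · R_p/(R_s + R_p) = 10.1 × 0.6739 = 6.806 V.
Branch current I = V_A/R_B = 6.806/32.1 = 0.2120 A.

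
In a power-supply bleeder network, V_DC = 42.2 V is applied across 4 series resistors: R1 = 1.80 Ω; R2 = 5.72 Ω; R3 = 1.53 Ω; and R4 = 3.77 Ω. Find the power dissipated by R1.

ΣR = 12.82 Ω → I = 42.2/12.82 = 3.292 A.
P = I²R = 10.84 × 1.80 = 19.50 W.

P ≈ 19.5 W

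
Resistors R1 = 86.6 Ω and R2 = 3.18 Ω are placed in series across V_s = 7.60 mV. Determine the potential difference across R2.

V ≈ 0.269 mV

Series total: ΣR = 86.6 + 3.18 = 89.78 Ω.
V = V_s · R/ΣR = 7.60 × 0.03542 = 0.2692 mV.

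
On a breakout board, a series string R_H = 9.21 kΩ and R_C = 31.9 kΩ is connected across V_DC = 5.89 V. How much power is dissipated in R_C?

P ≈ 0.655 mW

The common current is I = 5.89/41.11 = 0.1433 mA.
P(R_C) = I²·R_C = (0.1433)² × 31.9 = 0.6548 mW.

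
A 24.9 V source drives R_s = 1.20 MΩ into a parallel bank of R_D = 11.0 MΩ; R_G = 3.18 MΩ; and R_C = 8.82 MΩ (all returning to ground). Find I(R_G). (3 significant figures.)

I ≈ 4.83 µA

Parallel bank: R_p = 1/(1/11.0 + 1/3.18 + 1/8.82) = 1.928 MΩ.
Node voltage V_A = V_CC · R_p/(R_s + R_p) = 24.9 × 0.6163 = 15.35 V.
Branch current I = V_A/R_G = 15.35/3.18 = 4.826 µA.
(Check via current divider: I_total = 7.961 µA; share G_k/ΣG = 0.6062 → same result.)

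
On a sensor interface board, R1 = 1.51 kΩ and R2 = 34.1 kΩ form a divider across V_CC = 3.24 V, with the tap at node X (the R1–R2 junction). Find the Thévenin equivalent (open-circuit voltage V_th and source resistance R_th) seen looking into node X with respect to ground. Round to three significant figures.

V_th ≈ 3.10 V, R_th ≈ 1.45 kΩ

Open-circuit (no load on X): V_th = V_CC · R2/(R1 + R2) = 3.24 × 34.1/(1.510 + 34.1) = 3.103 V.
Zeroing V_CC shorts the top of R1 to ground, so R_th = R1 ‖ R2 = 1.446 kΩ.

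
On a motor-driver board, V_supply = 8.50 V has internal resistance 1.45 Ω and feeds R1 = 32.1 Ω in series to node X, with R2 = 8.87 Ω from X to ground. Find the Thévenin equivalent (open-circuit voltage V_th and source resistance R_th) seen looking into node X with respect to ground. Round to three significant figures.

R1' = 1.45 + 32.1 = 33.55 Ω (source resistance + R1).
Open-circuit (no load on X): V_th = V_supply · R2/(R1' + R2) = 8.50 × 8.87/(33.55 + 8.87) = 1.777 V.
With V_supply suppressed (replaced by a short), R_th = R1' ‖ R2 = (33.55 × 8.87)/(33.55 + 8.87) = 7.015 Ω.

V_th ≈ 1.78 V, R_th ≈ 7.02 Ω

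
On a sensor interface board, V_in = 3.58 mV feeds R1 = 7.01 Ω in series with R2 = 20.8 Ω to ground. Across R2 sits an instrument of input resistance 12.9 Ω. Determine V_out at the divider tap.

The load sits in parallel with R2, giving an effective lower resistance R2' = R2·R_L/(R2+R_L) = 7.962 Ω.
Voltage divider with the loaded lower leg: V_out = 3.58 × 7.962/(7.01 + 7.962) = 3.58 × 0.5318 = 1.904 mV.

V_out ≈ 1.90 mV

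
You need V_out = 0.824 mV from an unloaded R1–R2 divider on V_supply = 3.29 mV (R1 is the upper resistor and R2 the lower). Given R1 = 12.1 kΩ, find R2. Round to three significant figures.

The divider ratio is R2/(R1+R2) = 0.824/3.29 = 0.2505.
So R2 = R1 · V_out/(V_supply − V_out) = 12.1 × 0.824/(3.29 − 0.824) = 12.1 × 0.3341 = 4.043 kΩ.

R2 ≈ 4.04 kΩ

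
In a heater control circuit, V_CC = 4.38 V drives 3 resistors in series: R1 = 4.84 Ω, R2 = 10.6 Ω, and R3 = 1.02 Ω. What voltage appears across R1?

V ≈ 1.29 V

Series total: ΣR = 4.84 + 10.6 + 1.02 = 16.46 Ω.
By the voltage-divider rule, V = 4.38 × 4.840/16.46 = 1.288 V.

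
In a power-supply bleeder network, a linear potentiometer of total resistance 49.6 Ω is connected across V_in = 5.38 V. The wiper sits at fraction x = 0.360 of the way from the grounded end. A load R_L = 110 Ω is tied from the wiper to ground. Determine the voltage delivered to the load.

V_out ≈ 1.75 V

The pot divides into 31.74 Ω above the wiper and 17.86 Ω below.
R_L loads the lower segment: effective lower R = 15.36 Ω.
Then V_out = V_in · 15.36/(31.74 + 15.36) = 1.755 V.
(Unloaded: V_out = x·V_in = 1.94 V.)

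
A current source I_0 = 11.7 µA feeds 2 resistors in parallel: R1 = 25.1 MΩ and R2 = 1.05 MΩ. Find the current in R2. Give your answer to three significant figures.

I ≈ 11.2 µA

Two-branch current divider: I_k = I_0 · R_other/(R_1 + R_2).
I(R2) = 11.7 × 25.1/(25.1 + 1.05) = 11.7 × 0.9598 = 11.23 µA.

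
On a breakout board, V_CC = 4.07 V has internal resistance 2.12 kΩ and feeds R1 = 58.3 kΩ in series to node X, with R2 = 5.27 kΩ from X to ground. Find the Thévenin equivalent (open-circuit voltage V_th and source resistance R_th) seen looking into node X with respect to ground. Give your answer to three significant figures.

V_th ≈ 0.327 V, R_th ≈ 4.85 kΩ

R1' = 2.12 + 58.3 = 60.42 kΩ (source resistance + R1).
With X open, the divider is unloaded: V_th = 4.07 × 5.27/65.69 = 0.3265 V.
Zeroing V_CC shorts the top of R1' to ground, so R_th = R1' ‖ R2 = 4.847 kΩ.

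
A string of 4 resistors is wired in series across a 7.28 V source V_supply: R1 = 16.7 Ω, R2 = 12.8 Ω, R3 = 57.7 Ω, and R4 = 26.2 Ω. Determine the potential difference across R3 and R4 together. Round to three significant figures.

V ≈ 5.39 V

Series total: ΣR = 16.7 + 12.8 + 57.7 + 26.2 = 113.4 Ω.
R_{R3..R4} = 57.7 + 26.2 = 83.90 Ω.
V = V_supply · R/ΣR = 7.28 × 0.7399 = 5.386 V.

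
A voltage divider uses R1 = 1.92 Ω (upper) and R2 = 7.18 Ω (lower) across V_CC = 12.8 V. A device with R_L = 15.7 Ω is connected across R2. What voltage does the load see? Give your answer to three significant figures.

The load sits in parallel with R2, giving an effective lower resistance R2' = R2·R_L/(R2+R_L) = 4.927 Ω.
Then V_out = V_CC · R2'/(R1 + R2') = 12.8 × 4.927/6.847 = 9.211 V.

V_out ≈ 9.21 V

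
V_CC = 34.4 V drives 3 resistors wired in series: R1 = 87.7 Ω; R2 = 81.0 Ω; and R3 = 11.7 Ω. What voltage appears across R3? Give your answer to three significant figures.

V ≈ 2.23 V

ΣR = 87.7 + 81.0 + 11.7 = 180.4 Ω.
By the voltage-divider rule, V = 34.4 × 11.70/180.4 = 2.231 V.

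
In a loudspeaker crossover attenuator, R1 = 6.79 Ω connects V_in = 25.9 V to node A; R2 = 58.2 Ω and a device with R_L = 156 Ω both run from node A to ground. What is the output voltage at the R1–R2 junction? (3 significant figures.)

The load sits in parallel with R2, giving an effective lower resistance R2' = R2·R_L/(R2+R_L) = 42.39 Ω.
Voltage divider with the loaded lower leg: V_out = 25.9 × 42.39/(6.79 + 42.39) = 25.9 × 0.8619 = 22.32 V.

V_out ≈ 22.3 V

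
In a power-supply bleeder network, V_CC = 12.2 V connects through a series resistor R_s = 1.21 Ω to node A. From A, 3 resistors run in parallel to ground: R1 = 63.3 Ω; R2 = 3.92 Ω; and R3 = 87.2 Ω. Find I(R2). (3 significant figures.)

Equivalent of the parallel group: R_p = 3.541 Ω.
V_A by voltage divider: V_A = 12.2 × 3.541/(1.21 + 3.541) = 9.093 V.
Branch current I = V_A/R2 = 9.093/3.92 = 2.320 A.
(Equivalently: I_total = 2.568 A, then current-divider fraction G_k/ΣG = 0.9034.)

I ≈ 2.32 A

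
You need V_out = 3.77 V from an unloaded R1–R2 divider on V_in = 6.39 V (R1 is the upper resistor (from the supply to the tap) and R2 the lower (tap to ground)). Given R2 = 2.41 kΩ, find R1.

V_out/V_in = R2/(R1+R2) = 0.5900.
So R1 = R2 · (V_in/V_out − 1) = 2.41 × (6.39/3.77 − 1) = 2.41 × 0.6950 = 1.675 kΩ.

R1 ≈ 1.67 kΩ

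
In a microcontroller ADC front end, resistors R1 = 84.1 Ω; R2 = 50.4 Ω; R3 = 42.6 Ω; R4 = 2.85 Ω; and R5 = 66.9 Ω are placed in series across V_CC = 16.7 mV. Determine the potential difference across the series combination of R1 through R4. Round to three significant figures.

ΣR = 84.1 + 50.4 + 42.6 + 2.85 + 66.9 = 246.8 Ω.
R_{R1..R4} = 84.1 + 50.4 + 42.6 + 2.85 = 179.9 Ω.
By the voltage-divider rule, V = 16.7 × 179.9/246.8 = 12.17 mV.

V ≈ 12.2 mV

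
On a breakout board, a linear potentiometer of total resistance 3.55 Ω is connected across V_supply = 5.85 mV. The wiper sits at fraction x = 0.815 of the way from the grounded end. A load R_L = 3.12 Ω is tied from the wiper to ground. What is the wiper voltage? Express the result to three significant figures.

Lower segment x·R_p = 2.893 Ω; upper segment (1−x)·R_p = 0.6568 Ω.
Lower segment in parallel with the load: 2.893 ‖ 3.12 = 1.501 Ω.
V_out = 5.85 × 1.501/(0.6568 + 1.501) = 4.070 mV.
(Unloaded: V_out = x·V_supply = 4.77 mV.)

V_out ≈ 4.07 mV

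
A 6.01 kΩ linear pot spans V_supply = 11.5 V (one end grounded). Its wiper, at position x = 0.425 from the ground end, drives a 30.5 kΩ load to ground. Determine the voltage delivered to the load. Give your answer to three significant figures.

Lower segment x·R_p = 2.554 kΩ; upper segment (1−x)·R_p = 3.456 kΩ.
(x·R_p) ‖ R_L = 2.357 kΩ.
Loaded-divider output: V_out = 11.5 × 0.4055 = 4.663 V.

V_out ≈ 4.66 V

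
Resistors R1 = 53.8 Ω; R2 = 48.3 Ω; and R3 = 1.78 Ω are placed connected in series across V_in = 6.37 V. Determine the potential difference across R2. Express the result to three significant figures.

Series total: ΣR = 53.8 + 48.3 + 1.78 = 103.9 Ω.
Voltage divider: V = V_in · (48.30 / 103.9) = 6.37 × 0.4650 = 2.962 V.

V ≈ 2.96 V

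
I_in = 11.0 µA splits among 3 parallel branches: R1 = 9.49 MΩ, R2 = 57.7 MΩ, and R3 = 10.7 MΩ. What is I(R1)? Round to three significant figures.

Conductances: ΣG = 1/9.49 + 1/57.7 + 1/10.7 = 0.2162 (1/MΩ).
Current divider: I(R1) = I_in · G_k/ΣG = 11.0 × (0.1054/0.2162) = 11.0 × 0.4875 = 5.362 µA.

I ≈ 5.36 µA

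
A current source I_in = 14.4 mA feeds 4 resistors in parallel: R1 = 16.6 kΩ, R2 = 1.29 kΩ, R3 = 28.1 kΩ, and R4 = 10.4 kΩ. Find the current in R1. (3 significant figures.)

Conductances: ΣG = 1/16.6 + 1/1.29 + 1/28.1 + 1/10.4 = 0.9672 (1/kΩ).
R1 takes the fraction G_k/ΣG = 0.06024/0.9672 = 0.06229, so I = 14.4 × 0.06229 = 0.8969 mA.

I ≈ 0.897 mA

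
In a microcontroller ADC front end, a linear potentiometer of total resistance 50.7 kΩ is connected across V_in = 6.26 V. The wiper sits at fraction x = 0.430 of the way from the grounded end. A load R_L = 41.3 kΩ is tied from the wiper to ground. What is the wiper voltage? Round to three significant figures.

Lower segment x·R_p = 21.80 kΩ; upper segment (1−x)·R_p = 28.90 kΩ.
(x·R_p) ‖ R_L = 14.27 kΩ.
Then V_out = V_in · 14.27/(28.90 + 14.27) = 2.069 V.

V_out ≈ 2.07 V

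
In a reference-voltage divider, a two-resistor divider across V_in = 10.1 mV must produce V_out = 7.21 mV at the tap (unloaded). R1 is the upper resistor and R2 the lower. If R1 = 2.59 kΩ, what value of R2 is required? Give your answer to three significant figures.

The divider ratio is R2/(R1+R2) = 7.21/10.1 = 0.7139.
So R2 = R1 · V_out/(V_in − V_out) = 2.59 × 7.21/(10.1 − 7.21) = 2.59 × 2.495 = 6.462 kΩ.

R2 ≈ 6.46 kΩ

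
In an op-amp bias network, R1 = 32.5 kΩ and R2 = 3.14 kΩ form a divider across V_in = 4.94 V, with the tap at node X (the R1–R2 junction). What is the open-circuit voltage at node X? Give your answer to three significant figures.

V_th ≈ 0.435 V

With X open, the divider is unloaded: V_th = 4.94 × 3.14/35.64 = 0.4352 V.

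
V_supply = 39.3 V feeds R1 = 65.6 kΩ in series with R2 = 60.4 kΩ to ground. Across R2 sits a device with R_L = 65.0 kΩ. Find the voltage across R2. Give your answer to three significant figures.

V_out ≈ 12.7 V

The load sits in parallel with R2, giving an effective lower resistance R2' = R2·R_L/(R2+R_L) = 31.31 kΩ.
Now apply the divider: V_out = 39.3 × 0.3231 = 12.70 V.
(Unloaded it would be 18.8 V; the load pulls it down.)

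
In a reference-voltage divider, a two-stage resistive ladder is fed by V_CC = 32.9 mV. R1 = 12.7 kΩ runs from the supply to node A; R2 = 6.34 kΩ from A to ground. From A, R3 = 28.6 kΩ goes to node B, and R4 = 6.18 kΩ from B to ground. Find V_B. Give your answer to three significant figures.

V_B ≈ 1.74 mV

Node A sees R2 in parallel with the series input of stage 2, R3 + R4 = 34.78 kΩ.
R2 ‖ (R3+R4) = 5.362 kΩ.
V_A = 32.9 × 5.362/(12.7 + 5.362) = 9.768 mV.
Then the unloaded second divider: V_B = V_A × R4/(R3+R4) = 9.768 × 0.1777 = 1.736 mV.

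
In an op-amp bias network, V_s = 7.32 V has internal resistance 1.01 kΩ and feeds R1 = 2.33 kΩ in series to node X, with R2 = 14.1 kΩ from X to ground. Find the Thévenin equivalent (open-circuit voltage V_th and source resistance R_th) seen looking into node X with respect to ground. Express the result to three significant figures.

R1' = 1.01 + 2.33 = 3.340 kΩ (source resistance + R1).
With X open, the divider is unloaded: V_th = 7.32 × 14.1/17.44 = 5.918 V.
Zeroing V_s shorts the top of R1' to ground, so R_th = R1' ‖ R2 = 2.700 kΩ.

V_th ≈ 5.92 V, R_th ≈ 2.70 kΩ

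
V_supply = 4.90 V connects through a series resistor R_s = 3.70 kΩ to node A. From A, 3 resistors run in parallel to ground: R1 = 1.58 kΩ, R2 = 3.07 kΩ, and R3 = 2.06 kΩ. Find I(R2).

I ≈ 0.252 mA

Equivalent of the parallel group: R_p = 0.6925 kΩ.
V_A = 4.90 × 0.6925/4.392 = 0.7725 V.
I(R2) = V_A / R2 = 0.7725/3.07 = 0.2516 mA.
(Equivalently: I_total = 1.116 mA, then current-divider fraction G_k/ΣG = 0.2256.)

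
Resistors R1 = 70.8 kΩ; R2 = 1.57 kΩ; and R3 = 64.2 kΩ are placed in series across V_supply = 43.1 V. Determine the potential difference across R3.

V ≈ 20.3 V

ΣR = 70.8 + 1.57 + 64.2 = 136.6 kΩ.
Voltage divider: V = V_supply · (64.20 / 136.6) = 43.1 × 0.4701 = 20.26 V.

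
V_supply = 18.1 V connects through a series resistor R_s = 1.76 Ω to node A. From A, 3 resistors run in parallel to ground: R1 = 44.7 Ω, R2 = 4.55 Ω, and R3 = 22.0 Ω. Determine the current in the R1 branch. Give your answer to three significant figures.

I ≈ 0.269 A

Equivalent of the parallel group: R_p = 3.477 Ω.
V_A by voltage divider: V_A = 18.1 × 3.477/(1.76 + 3.477) = 12.02 V.
I(R1) = V_A / R1 = 12.02/44.7 = 0.2688 A.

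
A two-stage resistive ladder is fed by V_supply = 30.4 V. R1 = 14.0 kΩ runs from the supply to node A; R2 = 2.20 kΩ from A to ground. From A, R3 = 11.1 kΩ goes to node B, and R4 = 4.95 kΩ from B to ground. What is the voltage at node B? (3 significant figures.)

Looking into the second stage from A: R3 + R4 = 16.05 kΩ appears in parallel with R2.
Effective lower resistance at A: R2 ‖ 16.05 = 1.935 kΩ.
First divider: V_A = V_supply · 1.935/(14.0 + 1.935) = 3.691 V.
Stage 2 is unloaded, so V_B = V_A · R4/(R3+R4) = 3.691 × 4.95/16.05 = 1.138 V.

V_B ≈ 1.14 V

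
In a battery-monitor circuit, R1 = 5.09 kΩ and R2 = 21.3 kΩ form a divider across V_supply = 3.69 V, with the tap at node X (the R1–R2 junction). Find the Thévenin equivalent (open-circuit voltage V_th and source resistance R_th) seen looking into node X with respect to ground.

V_th ≈ 2.98 V, R_th ≈ 4.11 kΩ

Open-circuit (no load on X): V_th = V_supply · R2/(R1 + R2) = 3.69 × 21.3/(5.090 + 21.3) = 2.978 V.
Zeroing V_supply shorts the top of R1 to ground, so R_th = R1 ‖ R2 = 4.108 kΩ.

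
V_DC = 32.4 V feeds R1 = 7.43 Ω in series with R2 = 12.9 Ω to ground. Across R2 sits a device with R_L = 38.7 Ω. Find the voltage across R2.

V_out ≈ 18.3 V

First combine the lower leg with the load: R2 ‖ R_L = 9.675 Ω.
Voltage divider with the loaded lower leg: V_out = 32.4 × 9.675/(7.43 + 9.675) = 32.4 × 0.5656 = 18.33 V.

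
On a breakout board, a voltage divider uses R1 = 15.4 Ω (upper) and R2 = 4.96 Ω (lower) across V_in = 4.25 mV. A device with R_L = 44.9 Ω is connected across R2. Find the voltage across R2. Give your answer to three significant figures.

V_out ≈ 0.956 mV

First combine the lower leg with the load: R2 ‖ R_L = 4.467 Ω.
Then V_out = V_in · R2'/(R1 + R2') = 4.25 × 4.467/19.87 = 0.9555 mV.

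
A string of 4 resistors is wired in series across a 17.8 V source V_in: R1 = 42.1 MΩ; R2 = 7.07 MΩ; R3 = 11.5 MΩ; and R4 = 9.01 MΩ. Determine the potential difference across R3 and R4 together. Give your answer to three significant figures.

Series total: ΣR = 42.1 + 7.07 + 11.5 + 9.01 = 69.68 MΩ.
R_{R3..R4} = 11.5 + 9.01 = 20.51 MΩ.
V = V_in · R/ΣR = 17.8 × 0.2943 = 5.239 V.

V ≈ 5.24 V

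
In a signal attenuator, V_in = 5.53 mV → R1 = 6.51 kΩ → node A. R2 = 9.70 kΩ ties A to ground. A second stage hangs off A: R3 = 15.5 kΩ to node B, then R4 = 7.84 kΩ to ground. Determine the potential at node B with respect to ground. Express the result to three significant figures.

V_B ≈ 0.953 mV

Looking into the second stage from A: R3 + R4 = 23.34 kΩ appears in parallel with R2.
Effective lower resistance at A: R2 ‖ 23.34 = 6.852 kΩ.
So V_A = 5.53 × 0.5128 = 2.836 mV.
Then the unloaded second divider: V_B = V_A × R4/(R3+R4) = 2.836 × 0.3359 = 0.9526 mV.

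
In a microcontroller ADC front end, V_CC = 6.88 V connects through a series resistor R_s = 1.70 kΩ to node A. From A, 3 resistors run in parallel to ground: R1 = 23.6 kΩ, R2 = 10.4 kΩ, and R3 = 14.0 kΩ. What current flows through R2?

I ≈ 0.488 mA

Parallel bank: R_p = 1/(1/23.6 + 1/10.4 + 1/14.0) = 4.763 kΩ.
V_A = 6.88 × 4.763/6.463 = 5.070 V.
Branch current I = V_A/R2 = 5.070/10.4 = 0.4875 mA.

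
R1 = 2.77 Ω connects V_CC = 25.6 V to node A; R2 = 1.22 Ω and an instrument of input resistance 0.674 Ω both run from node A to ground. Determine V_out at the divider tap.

V_out ≈ 3.47 V

R2 ‖ R_L = (1.22 × 0.674)/(1.22 + 0.674) = 0.4341 Ω.
Now apply the divider: V_out = 25.6 × 0.1355 = 3.469 V.
(Unloaded it would be 7.83 V; the load pulls it down.)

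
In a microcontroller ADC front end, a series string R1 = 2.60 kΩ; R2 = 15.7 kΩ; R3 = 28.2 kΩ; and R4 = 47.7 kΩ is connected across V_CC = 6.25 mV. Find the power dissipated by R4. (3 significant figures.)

P ≈ 0.210 nW

Series current I = V_CC/ΣR = 6.25/94.20 = 0.06635 µA.
P = I²R = 0.004402 × 47.7 = 0.2100 nW.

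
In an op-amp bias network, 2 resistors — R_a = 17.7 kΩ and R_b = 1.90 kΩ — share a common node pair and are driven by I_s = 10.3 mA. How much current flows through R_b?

I ≈ 9.30 mA

Two-branch current divider: I_k = I_s · R_other/(R_1 + R_2).
So I = 10.3 × 17.7/19.60 = 9.302 mA.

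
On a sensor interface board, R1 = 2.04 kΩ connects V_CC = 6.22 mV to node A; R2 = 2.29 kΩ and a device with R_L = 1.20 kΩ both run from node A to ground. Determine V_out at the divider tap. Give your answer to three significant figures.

V_out ≈ 1.73 mV

First combine the lower leg with the load: R2 ‖ R_L = 0.7874 kΩ.
Now apply the divider: V_out = 6.22 × 0.2785 = 1.732 mV.
(Unloaded it would be 3.29 mV; the load pulls it down.)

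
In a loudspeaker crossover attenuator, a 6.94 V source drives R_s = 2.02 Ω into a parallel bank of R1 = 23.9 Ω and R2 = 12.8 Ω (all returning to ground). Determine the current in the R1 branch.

I ≈ 0.234 A

Equivalent of the parallel group: R_p = 8.336 Ω.
V_A by voltage divider: V_A = 6.94 × 8.336/(2.02 + 8.336) = 5.586 V.
Branch current I = V_A/R1 = 5.586/23.9 = 0.2337 A.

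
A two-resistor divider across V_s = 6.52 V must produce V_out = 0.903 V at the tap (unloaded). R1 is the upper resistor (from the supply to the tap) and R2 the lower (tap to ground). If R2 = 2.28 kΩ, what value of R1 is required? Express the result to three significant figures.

Required fraction k = V_out/V_s = 0.1385.
Rearranging, R1 = R2·(1−k)/k = 2.28 × 6.220 = 14.18 kΩ.

R1 ≈ 14.2 kΩ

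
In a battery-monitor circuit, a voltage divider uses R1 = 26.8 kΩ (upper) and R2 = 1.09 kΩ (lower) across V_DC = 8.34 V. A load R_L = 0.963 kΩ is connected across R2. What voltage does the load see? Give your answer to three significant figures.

V_out ≈ 0.156 V

The load sits in parallel with R2, giving an effective lower resistance R2' = R2·R_L/(R2+R_L) = 0.5113 kΩ.
Voltage divider with the loaded lower leg: V_out = 8.34 × 0.5113/(26.8 + 0.5113) = 8.34 × 0.01872 = 0.1561 V.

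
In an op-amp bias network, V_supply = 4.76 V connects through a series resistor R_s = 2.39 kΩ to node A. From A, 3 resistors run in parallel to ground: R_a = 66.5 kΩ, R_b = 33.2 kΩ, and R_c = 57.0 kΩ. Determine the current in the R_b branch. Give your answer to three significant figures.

I ≈ 0.125 mA

Combine the parallel branches: R_p = (1/66.5 + 1/33.2 + 1/57.0)⁻¹ = 15.95 kΩ.
Node voltage V_A = V_supply · R_p/(R_s + R_p) = 4.76 × 0.8697 = 4.140 V.
I(R_b) = V_A / R_b = 4.140/33.2 = 0.1247 mA.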